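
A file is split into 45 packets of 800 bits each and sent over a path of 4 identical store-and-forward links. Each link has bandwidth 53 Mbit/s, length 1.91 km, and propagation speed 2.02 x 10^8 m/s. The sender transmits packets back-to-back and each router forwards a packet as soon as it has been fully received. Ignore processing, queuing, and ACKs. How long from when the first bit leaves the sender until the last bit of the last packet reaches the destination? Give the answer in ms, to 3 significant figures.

0.762 ms

Per-hop transmission t_tx = L/R = 800/53000000 = 0.0150943 ms.
Per-hop propagation t_prop = 1910/202000000 = 0.00945545 ms.
Pipeline fill: first packet needs 4·t_tx to clear all hops; remaining 44 packets each add one t_tx.
Total = (4+45-1)·t_tx + 4·t_prop = 48·0.0150943 + 4·0.00945545 = 0.762 ms.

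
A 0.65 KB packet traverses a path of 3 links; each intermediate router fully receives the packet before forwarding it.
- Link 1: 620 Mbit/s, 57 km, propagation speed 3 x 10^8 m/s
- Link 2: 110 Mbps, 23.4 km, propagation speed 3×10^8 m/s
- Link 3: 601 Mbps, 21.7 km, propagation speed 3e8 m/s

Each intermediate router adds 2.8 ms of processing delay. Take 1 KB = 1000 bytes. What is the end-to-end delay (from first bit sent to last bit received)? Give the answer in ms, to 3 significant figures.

L = 5200 bits.
Transmission delays (L/R per hop): 0.0083871, 0.0472727, 0.00865225 ms; sum = 0.0643121 ms.
Propagation delays (d/s per hop): 0.19, 0.078, 0.0723333 ms; sum = 0.340333 ms.
Processing at 2 router(s): 2 × 2.8 ms = 5.6 ms.
End-to-end = 6.00 ms.

6.00 ms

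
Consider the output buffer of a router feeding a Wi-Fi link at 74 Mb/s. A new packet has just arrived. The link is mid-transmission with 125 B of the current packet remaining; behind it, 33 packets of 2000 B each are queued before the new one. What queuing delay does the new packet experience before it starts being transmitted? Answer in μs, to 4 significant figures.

7149 μs

Each queued packet: L/R = 16000/74000000 = 216.216 μs.
33 queued → 7135.14 μs.
Plus remaining 1000 bits of current packet: 13.5135 μs.
Queuing delay = 7149 μs.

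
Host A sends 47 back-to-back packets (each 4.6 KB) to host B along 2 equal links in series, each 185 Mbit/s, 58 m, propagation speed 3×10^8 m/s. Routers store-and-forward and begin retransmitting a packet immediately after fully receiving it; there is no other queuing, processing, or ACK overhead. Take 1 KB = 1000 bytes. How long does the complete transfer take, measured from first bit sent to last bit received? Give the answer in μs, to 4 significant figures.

Per-hop transmission t_tx = L/R = 36800/185000000 = 198.919 μs.
Per-hop propagation t_prop = 58/300000000 = 0.193333 μs.
Pipeline fill: first packet needs 2·t_tx to clear all hops; remaining 46 packets each add one t_tx.
Total = (2+47-1)·t_tx + 2·t_prop = 48·198.919 + 2·0.193333 = 9548 μs.

9548 μs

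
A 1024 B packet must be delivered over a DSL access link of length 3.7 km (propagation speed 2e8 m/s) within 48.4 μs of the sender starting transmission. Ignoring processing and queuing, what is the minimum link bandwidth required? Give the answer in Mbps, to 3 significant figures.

274 Mbps

L = 8192 bits.
Propagation delay = 3700 / 200000000 = 18.5 μs.
Transmission budget = 48.4 − 18.5 = 29.9 μs.
R ≥ L / t_tx = 8192 bits / 2.99e-05 s = 274 Mbps.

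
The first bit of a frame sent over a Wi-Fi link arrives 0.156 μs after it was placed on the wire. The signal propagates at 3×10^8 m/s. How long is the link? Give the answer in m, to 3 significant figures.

d = s × t_prop = 300000000 × 1.56e-07 = 46.8 m.

46.8 m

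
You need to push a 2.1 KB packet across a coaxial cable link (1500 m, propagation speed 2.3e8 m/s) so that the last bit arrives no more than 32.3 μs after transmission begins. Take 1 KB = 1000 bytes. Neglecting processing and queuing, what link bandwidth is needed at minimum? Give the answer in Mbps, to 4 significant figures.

651.7 Mbps

L = 16800 bits.
Propagation delay = 1500 / 2.3e+08 = 6.52174 μs.
Transmission budget = 32.3 − 6.52174 = 25.7783 μs.
R ≥ L / t_tx = 16800 bits / 2.57783e-05 s = 651.7 Mbps.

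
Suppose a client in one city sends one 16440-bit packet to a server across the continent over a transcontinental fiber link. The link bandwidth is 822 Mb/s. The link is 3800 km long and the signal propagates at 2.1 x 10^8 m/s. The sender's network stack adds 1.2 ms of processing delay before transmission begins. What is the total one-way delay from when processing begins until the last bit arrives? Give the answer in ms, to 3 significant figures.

Transmission delay = L/R = 16440 / 822000000 = 0.02 ms.
Propagation delay = d/s = 3800000 m / 210000000 m/s = 18.0952 ms.
Plus processing delay 1.2 ms = 1.2 ms.
Total = 19.3 ms.

19.3 ms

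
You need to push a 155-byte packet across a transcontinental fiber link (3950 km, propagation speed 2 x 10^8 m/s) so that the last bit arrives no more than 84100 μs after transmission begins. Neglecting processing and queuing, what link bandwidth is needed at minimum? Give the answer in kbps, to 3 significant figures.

L = 1240 bits.
Propagation delay = 3950000 / 200000000 = 19750 μs.
Transmission budget = 84100 − 19750 = 64350 μs.
R ≥ L / t_tx = 1240 bits / 0.06435 s = 19.3 kbps.

19.3 kbps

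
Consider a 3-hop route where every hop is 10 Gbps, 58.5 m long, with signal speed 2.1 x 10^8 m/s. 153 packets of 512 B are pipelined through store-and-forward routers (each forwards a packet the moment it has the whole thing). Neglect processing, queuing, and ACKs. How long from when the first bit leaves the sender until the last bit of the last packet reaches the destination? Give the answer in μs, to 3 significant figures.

Per-hop transmission t_tx = L/R = 4096/10000000000 = 0.4096 μs.
Per-hop propagation t_prop = 58.5/210000000 = 0.278571 μs.
Pipeline fill: first packet needs 3·t_tx to clear all hops; remaining 152 packets each add one t_tx.
Total = (3+153-1)·t_tx + 3·t_prop = 155·0.4096 + 3·0.278571 = 64.3 μs.

64.3 μs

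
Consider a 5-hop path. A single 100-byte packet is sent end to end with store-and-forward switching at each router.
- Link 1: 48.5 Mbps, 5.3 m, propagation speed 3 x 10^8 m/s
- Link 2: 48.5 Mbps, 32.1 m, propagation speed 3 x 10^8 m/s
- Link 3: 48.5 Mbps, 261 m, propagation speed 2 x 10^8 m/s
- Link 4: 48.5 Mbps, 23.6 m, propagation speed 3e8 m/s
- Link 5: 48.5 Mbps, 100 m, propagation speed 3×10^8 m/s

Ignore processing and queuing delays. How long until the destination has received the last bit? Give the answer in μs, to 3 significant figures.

84.3 μs

L = 100 × 8 = 800 bits.
Transmission delay per hop = L/R = 800/48500000 = 16.4948 μs; 5 hops → 82.4742 μs.
Propagation delays (d/s per hop): 0.0176667, 0.107, 1.305, 0.0786667, 0.333333 μs; sum = 1.84167 μs.
End-to-end = 84.3 μs.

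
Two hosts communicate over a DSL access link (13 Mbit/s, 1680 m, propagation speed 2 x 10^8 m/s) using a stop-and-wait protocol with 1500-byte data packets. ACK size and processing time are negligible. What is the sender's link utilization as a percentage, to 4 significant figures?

98.21 %

t_tx = L/R = 12000/13000000 = 0.000923077 s.
t_prop = 1680/200000000 = 8.4e-06 s; RTT = 1.68e-05 s.
Cycle = t_tx + RTT = 0.000939877 s.
Utilization = t_tx / cycle = 0.000923077/0.000939877 = 98.21 %.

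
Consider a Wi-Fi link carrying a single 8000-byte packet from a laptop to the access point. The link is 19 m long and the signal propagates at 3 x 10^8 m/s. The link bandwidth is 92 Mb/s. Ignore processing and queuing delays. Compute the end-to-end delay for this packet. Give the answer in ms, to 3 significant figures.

0.696 ms

L = 8000 × 8 = 64000 bits.
Transmission delay = L/R = 64000 / 92000000 = 0.695652 ms.
Propagation delay = d/s = 19 m / 300000000 m/s = 6.33333e-05 ms.
Total = 0.696 ms.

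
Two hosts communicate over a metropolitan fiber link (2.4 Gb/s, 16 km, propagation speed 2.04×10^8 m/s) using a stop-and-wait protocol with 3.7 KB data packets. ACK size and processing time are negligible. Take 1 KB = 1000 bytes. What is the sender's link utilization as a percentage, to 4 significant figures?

7.289 %

t_tx = L/R = 29600/2400000000 = 1.23333e-05 s.
t_prop = 16000/204000000 = 7.84314e-05 s; RTT = 0.000156863 s.
Cycle = t_tx + RTT = 0.000169196 s.
Utilization = t_tx / cycle = 1.23333e-05/0.000169196 = 7.289 %.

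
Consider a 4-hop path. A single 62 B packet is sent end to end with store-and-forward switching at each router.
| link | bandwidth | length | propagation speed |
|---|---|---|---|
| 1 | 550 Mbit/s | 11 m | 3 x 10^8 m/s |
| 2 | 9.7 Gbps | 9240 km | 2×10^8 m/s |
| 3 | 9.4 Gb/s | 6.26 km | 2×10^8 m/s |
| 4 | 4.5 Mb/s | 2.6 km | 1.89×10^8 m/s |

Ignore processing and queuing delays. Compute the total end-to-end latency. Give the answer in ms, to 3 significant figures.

46.4 ms

L = 62 × 8 = 496 bits.
Transmission delays (L/R per hop): 0.000901818, 5.1134e-05, 5.2766e-05, 0.110222 ms; sum = 0.111228 ms.
Propagation delays (d/s per hop): 3.66667e-05, 46.2, 0.0313, 0.0137566 ms; sum = 46.2451 ms.
End-to-end = 46.4 ms.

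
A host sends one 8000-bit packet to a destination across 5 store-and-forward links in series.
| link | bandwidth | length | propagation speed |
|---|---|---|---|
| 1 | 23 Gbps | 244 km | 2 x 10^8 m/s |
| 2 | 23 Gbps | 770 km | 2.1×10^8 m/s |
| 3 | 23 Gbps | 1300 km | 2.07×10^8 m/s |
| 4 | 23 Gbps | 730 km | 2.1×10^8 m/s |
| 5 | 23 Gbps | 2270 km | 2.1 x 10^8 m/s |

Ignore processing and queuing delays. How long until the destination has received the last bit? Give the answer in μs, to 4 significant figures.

Transmission delay per hop = L/R = 8000/23000000000 = 0.347826 μs; 5 hops → 1.73913 μs.
Propagation delays (d/s per hop): 1220, 3666.67, 6280.19, 3476.19, 10809.5 μs; sum = 25452.6 μs.
End-to-end = 25450 μs.

25450 μs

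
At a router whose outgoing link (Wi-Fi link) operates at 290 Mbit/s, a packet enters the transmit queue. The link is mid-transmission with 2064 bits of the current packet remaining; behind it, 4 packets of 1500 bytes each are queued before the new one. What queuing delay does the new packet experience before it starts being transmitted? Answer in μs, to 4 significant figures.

Each queued packet: L/R = 12000/290000000 = 41.3793 μs.
4 queued → 165.517 μs.
Plus remaining 2064 bits of current packet: 7.11724 μs.
Queuing delay = 172.6 μs.

172.6 μs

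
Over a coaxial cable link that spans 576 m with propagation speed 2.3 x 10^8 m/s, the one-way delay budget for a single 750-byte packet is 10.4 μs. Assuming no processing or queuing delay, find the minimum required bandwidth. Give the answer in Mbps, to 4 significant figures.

759.9 Mbps

L = 6000 bits.
Propagation delay = 576 / 2.3e+08 = 2.50435 μs.
Transmission budget = 10.4 − 2.50435 = 7.89565 μs.
R ≥ L / t_tx = 6000 bits / 7.89565e-06 s = 759.9 Mbps.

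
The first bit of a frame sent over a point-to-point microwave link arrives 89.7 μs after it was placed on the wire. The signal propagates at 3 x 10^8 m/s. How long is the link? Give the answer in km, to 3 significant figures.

26.9 km

d = s × t_prop = 300000000 × 8.97e-05 = 26.9 km.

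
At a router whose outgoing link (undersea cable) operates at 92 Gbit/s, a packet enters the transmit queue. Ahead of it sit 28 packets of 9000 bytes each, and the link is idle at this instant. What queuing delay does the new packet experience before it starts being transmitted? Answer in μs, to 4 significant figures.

Each queued packet: L/R = 72000/92000000000 = 0.782609 μs.
28 queued → 21.913 μs.
Queuing delay = 21.91 μs.

21.91 μs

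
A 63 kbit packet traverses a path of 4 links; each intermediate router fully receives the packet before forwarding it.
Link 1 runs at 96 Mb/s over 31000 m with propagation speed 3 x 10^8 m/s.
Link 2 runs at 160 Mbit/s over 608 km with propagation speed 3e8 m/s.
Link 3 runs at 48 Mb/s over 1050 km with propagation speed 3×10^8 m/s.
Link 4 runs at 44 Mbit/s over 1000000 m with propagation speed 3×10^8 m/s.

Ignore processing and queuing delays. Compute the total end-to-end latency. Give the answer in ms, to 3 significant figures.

L = 63000 bits.
Transmission delays (L/R per hop): 0.65625, 0.39375, 1.3125, 1.43182 ms; sum = 3.79432 ms.
Propagation delays (d/s per hop): 0.103333, 2.02667, 3.5, 3.33333 ms; sum = 8.96333 ms.
End-to-end = 12.8 ms.

12.8 ms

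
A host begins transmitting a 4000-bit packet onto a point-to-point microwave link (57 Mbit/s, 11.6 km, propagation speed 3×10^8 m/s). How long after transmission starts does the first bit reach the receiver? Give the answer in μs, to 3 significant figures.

38.7 μs

First bit experiences only propagation delay: d/s = 11600/300000000 = 38.7 μs.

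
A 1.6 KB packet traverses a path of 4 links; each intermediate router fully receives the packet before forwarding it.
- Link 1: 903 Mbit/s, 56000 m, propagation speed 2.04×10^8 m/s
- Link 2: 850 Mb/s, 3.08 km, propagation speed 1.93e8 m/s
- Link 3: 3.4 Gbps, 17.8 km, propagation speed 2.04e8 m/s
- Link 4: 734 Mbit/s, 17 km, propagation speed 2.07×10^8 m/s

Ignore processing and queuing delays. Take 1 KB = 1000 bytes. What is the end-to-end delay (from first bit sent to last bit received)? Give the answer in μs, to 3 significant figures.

L = 12800 bits.
Transmission delays (L/R per hop): 14.175, 15.0588, 3.76471, 17.4387 μs; sum = 50.4372 μs.
Propagation delays (d/s per hop): 274.51, 15.9585, 87.2549, 82.1256 μs; sum = 459.849 μs.
End-to-end = 510 μs.

510 μs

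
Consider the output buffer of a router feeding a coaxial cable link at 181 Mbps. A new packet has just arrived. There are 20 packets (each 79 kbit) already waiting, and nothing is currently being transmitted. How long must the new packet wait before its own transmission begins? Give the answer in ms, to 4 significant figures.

8.729 ms

Each queued packet: L/R = 79000/181000000 = 0.436464 ms.
20 queued → 8.72928 ms.
Queuing delay = 8.729 ms.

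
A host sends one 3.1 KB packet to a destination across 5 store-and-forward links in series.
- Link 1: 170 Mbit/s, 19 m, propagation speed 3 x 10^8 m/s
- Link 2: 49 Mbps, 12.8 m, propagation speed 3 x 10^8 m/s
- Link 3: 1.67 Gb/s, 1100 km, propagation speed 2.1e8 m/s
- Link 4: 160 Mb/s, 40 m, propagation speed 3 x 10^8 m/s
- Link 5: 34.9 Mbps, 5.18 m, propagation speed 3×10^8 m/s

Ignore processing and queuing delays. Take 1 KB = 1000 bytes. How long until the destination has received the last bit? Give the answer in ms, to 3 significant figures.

6.77 ms

L = 24800 bits.
Transmission delays (L/R per hop): 0.145882, 0.506122, 0.0148503, 0.155, 0.710602 ms; sum = 1.53246 ms.
Propagation delays (d/s per hop): 6.33333e-05, 4.26667e-05, 5.2381, 0.000133333, 1.72667e-05 ms; sum = 5.23835 ms.
End-to-end = 6.77 ms.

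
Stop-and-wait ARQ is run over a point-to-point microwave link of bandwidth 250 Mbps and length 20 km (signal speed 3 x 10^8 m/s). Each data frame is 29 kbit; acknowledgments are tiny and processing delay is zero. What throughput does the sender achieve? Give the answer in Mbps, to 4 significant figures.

116.3 Mbps

t_tx = L/R = 29000/250000000 = 0.000116 s.
t_prop = 20000/300000000 = 6.66667e-05 s; RTT = 0.000133333 s.
Cycle = t_tx + RTT = 0.000249333 s.
Throughput = L / cycle = 29000 / 0.000249333 = 116.3 Mbps.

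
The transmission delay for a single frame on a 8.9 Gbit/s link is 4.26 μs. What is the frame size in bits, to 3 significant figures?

L = R × t_tx = 8900000000 b/s × 4.26e-06 s = 37914 bits.

37900 bits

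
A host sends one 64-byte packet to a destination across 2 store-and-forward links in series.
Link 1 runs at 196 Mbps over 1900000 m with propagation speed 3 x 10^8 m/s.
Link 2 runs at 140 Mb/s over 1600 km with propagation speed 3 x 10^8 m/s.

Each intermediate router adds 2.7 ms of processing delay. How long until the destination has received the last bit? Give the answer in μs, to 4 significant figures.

L = 64 × 8 = 512 bits.
Transmission delays (L/R per hop): 2.61224, 3.65714 μs; sum = 6.26939 μs.
Propagation delays (d/s per hop): 6333.33, 5333.33 μs; sum = 11666.7 μs.
Processing at 1 router(s): 1 × 2.7 ms = 2700 μs.
End-to-end = 14370 μs.

14370 μs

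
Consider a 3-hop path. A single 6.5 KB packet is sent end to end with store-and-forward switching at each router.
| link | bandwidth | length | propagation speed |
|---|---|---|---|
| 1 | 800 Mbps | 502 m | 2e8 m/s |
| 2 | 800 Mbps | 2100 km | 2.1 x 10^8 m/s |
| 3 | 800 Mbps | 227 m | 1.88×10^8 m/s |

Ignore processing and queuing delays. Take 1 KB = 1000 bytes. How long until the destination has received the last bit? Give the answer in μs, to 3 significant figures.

L = 52000 bits.
Transmission delay per hop = L/R = 52000/800000000 = 65 μs; 3 hops → 195 μs.
Propagation delays (d/s per hop): 2.51, 10000, 1.20745 μs; sum = 10003.7 μs.
End-to-end = 10200 μs.

10200 μs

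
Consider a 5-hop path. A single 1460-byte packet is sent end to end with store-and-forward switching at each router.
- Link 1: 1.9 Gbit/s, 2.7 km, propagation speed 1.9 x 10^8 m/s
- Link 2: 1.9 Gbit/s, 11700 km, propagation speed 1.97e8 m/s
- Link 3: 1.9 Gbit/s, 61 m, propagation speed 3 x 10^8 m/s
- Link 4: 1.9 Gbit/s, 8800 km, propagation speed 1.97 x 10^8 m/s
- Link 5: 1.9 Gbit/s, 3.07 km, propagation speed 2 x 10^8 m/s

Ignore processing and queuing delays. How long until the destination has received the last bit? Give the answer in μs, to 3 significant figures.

104000 μs

L = 1460 × 8 = 11680 bits.
Transmission delay per hop = L/R = 11680/1900000000 = 6.14737 μs; 5 hops → 30.7368 μs.
Propagation delays (d/s per hop): 14.2105, 59390.9, 0.203333, 44670.1, 15.35 μs; sum = 104091 μs.
End-to-end = 104000 μs.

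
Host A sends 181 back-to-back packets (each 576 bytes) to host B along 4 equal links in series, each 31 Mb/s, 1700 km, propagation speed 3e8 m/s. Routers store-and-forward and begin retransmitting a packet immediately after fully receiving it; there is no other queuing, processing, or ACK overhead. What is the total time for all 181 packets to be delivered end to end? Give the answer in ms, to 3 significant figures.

Per-hop transmission t_tx = L/R = 4608/31000000 = 0.148645 ms.
Per-hop propagation t_prop = 1700000/300000000 = 5.66667 ms.
Pipeline fill: first packet needs 4·t_tx to clear all hops; remaining 180 packets each add one t_tx.
Total = (4+181-1)·t_tx + 4·t_prop = 184·0.148645 + 4·5.66667 = 50.0 ms.

50.0 ms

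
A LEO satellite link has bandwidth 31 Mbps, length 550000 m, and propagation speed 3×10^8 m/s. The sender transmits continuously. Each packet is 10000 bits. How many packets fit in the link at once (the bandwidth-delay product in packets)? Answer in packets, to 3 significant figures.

Propagation delay = 550000 / 300000000 = 0.00183333 s.
BDP = R × t_prop = 31000000 × 0.00183333 = 56833.3 bits.
In packets of 10000 bits: 5.68 packets.

5.68 packets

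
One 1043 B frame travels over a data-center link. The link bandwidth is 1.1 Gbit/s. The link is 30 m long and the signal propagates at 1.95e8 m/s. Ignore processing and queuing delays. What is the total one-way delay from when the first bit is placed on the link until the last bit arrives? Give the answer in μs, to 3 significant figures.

L = 1043 × 8 = 8344 bits.
Transmission delay = L/R = 8344 / 1100000000 = 7.58545 μs.
Propagation delay = d/s = 30 m / 195000000 m/s = 0.153846 μs.
Total = 7.74 μs.

7.74 μs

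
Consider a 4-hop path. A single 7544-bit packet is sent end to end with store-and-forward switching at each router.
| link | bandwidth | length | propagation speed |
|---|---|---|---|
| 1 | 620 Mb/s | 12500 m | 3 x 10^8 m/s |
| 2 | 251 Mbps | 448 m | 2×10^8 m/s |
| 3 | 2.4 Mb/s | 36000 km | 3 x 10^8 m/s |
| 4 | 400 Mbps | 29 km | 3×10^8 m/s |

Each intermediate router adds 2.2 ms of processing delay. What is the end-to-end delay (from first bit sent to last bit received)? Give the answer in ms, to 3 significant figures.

Transmission delays (L/R per hop): 0.0121677, 0.0300558, 3.14333, 0.01886 ms; sum = 3.20442 ms.
Propagation delays (d/s per hop): 0.0416667, 0.00224, 120, 0.0966667 ms; sum = 120.141 ms.
Processing at 3 router(s): 3 × 2.2 ms = 6.6 ms.
End-to-end = 130 ms.

130 ms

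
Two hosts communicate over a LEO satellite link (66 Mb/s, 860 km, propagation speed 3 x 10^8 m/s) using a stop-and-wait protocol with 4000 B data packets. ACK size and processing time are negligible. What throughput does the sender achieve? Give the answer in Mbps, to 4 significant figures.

t_tx = L/R = 32000/66000000 = 0.000484848 s.
t_prop = 860000/300000000 = 0.00286667 s; RTT = 0.00573333 s.
Cycle = t_tx + RTT = 0.00621818 s.
Throughput = L / cycle = 32000 / 0.00621818 = 5.146 Mbps.

5.146 Mbps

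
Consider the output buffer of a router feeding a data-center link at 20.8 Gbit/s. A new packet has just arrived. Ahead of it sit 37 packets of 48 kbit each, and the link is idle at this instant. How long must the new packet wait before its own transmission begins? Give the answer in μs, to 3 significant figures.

Each queued packet: L/R = 48000/20800000000 = 2.30769 μs.
37 queued → 85.3846 μs.
Queuing delay = 85.4 μs.

85.4 μs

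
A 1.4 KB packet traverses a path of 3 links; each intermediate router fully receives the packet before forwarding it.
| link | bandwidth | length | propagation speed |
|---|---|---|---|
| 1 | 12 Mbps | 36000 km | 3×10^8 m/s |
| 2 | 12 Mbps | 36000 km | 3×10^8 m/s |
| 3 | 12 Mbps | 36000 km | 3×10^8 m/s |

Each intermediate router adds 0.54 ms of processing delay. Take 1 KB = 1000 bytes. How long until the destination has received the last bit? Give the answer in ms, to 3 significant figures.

L = 11200 bits.
Transmission delay per hop = L/R = 11200/12000000 = 0.933333 ms; 3 hops → 2.8 ms.
Propagation delays (d/s per hop): 120, 120, 120 ms; sum = 360 ms.
Processing at 2 router(s): 2 × 0.54 ms = 1.08 ms.
End-to-end = 364 ms.

364 ms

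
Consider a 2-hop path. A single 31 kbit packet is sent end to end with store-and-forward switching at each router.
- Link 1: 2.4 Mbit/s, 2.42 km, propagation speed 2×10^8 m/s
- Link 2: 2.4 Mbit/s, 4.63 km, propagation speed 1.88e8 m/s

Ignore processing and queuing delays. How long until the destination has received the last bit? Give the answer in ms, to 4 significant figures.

L = 31000 bits.
Transmission delay per hop = L/R = 31000/2400000 = 12.9167 ms; 2 hops → 25.8333 ms.
Propagation delays (d/s per hop): 0.0121, 0.0246277 ms; sum = 0.0367277 ms.
End-to-end = 25.87 ms.

25.87 ms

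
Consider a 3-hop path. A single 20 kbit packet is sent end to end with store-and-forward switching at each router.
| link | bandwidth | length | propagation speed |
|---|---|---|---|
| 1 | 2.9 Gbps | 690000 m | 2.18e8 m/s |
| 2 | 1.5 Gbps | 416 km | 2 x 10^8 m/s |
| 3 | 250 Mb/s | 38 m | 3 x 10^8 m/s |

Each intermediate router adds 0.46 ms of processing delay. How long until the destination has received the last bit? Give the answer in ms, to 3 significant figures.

6.27 ms

L = 20000 bits.
Transmission delays (L/R per hop): 0.00689655, 0.0133333, 0.08 ms; sum = 0.10023 ms.
Propagation delays (d/s per hop): 3.16514, 2.08, 0.000126667 ms; sum = 5.24526 ms.
Processing at 2 router(s): 2 × 0.46 ms = 0.92 ms.
End-to-end = 6.27 ms.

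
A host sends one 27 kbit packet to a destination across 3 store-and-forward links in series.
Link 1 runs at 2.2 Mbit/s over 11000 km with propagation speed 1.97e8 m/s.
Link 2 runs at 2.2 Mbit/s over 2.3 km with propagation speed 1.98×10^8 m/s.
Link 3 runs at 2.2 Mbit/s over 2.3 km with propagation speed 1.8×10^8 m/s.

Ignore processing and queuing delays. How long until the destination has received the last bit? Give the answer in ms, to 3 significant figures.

L = 27000 bits.
Transmission delay per hop = L/R = 27000/2200000 = 12.2727 ms; 3 hops → 36.8182 ms.
Propagation delays (d/s per hop): 55.8376, 0.0116162, 0.0127778 ms; sum = 55.862 ms.
End-to-end = 92.7 ms.

92.7 ms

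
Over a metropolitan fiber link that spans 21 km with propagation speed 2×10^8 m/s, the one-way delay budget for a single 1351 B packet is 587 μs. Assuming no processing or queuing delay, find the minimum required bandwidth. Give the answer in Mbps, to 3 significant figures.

22.4 Mbps

L = 10808 bits.
Propagation delay = 21000 / 200000000 = 105 μs.
Transmission budget = 587 − 105 = 482 μs.
R ≥ L / t_tx = 10808 bits / 0.000482 s = 22.4 Mbps.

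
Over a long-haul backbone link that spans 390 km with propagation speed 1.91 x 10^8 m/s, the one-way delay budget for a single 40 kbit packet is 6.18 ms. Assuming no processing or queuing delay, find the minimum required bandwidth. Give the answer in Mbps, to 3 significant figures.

9.67 Mbps

Propagation delay = 390000 / 191000000 = 2.04188 ms.
Transmission budget = 6.18 − 2.04188 = 4.13812 ms.
R ≥ L / t_tx = 40000 bits / 0.00413812 s = 9.67 Mbps.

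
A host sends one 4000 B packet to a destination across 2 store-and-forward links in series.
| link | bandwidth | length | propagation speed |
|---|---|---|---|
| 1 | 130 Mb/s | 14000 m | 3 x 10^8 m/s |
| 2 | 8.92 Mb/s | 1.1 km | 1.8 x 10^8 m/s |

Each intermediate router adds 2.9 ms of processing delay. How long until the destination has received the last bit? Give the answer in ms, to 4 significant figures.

L = 4000 × 8 = 32000 bits.
Transmission delays (L/R per hop): 0.246154, 3.58744 ms; sum = 3.8336 ms.
Propagation delays (d/s per hop): 0.0466667, 0.00611111 ms; sum = 0.0527778 ms.
Processing at 1 router(s): 1 × 2.9 ms = 2.9 ms.
End-to-end = 6.786 ms.

6.786 ms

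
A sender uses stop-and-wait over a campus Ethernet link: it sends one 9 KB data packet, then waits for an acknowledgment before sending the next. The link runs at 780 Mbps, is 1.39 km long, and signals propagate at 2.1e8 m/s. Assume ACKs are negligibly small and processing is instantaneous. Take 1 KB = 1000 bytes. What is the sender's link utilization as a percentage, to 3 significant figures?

87.5 %

t_tx = L/R = 72000/780000000 = 9.23077e-05 s.
t_prop = 1390/210000000 = 6.61905e-06 s; RTT = 1.32381e-05 s.
Cycle = t_tx + RTT = 0.000105546 s.
Utilization = t_tx / cycle = 9.23077e-05/0.000105546 = 87.5 %.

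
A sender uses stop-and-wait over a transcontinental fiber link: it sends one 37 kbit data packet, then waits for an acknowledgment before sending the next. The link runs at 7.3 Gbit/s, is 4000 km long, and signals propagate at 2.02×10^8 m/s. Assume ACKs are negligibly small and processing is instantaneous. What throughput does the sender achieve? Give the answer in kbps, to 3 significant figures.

934 kbps

t_tx = L/R = 37000/7300000000 = 5.06849e-06 s.
t_prop = 4000000/202000000 = 0.019802 s; RTT = 0.039604 s.
Cycle = t_tx + RTT = 0.039609 s.
Throughput = L / cycle = 37000 / 0.039609 = 934 kbps.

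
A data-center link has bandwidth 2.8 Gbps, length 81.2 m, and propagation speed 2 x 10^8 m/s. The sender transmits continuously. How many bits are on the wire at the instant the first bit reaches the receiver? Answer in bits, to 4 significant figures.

Propagation delay = 81.2 / 200000000 = 4.06e-07 s.
BDP = R × t_prop = 2800000000 × 4.06e-07 = 1136.8 bits.

1137 bits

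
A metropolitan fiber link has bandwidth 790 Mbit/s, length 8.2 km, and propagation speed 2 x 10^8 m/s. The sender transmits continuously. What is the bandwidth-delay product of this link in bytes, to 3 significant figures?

4050 bytes

Propagation delay = 8200 / 200000000 = 4.1e-05 s.
BDP = R × t_prop = 790000000 × 4.1e-05 = 32390 bits.
In bytes: 32390/8 = 4050 bytes.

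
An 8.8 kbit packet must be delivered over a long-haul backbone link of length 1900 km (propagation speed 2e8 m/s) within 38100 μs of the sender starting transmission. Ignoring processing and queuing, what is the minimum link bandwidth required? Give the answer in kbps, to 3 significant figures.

Propagation delay = 1900000 / 200000000 = 9500 μs.
Transmission budget = 38100 − 9500 = 28600 μs.
R ≥ L / t_tx = 8800 bits / 0.0286 s = 308 kbps.

308 kbps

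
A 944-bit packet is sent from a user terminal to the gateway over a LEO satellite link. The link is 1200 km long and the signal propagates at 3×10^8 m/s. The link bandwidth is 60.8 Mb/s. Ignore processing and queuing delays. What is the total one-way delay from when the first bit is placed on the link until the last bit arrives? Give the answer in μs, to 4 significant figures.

Transmission delay = L/R = 944 / 60800000 = 15.5263 μs.
Propagation delay = d/s = 1200000 m / 300000000 m/s = 4000 μs.
Total = 4016 μs.

4016 μs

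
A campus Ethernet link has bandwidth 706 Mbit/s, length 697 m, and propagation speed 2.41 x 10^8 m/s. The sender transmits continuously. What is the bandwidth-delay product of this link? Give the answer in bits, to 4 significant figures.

Propagation delay = 697 / 241000000 = 2.89212e-06 s.
BDP = R × t_prop = 706000000 × 2.89212e-06 = 2041.83 bits.

2042 bits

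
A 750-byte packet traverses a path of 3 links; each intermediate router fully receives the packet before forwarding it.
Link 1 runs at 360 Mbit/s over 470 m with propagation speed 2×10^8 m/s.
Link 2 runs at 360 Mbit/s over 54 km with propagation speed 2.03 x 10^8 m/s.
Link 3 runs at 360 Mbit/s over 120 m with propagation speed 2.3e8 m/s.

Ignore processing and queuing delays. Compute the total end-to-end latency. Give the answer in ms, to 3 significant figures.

L = 750 × 8 = 6000 bits.
Transmission delay per hop = L/R = 6000/360000000 = 0.0166667 ms; 3 hops → 0.05 ms.
Propagation delays (d/s per hop): 0.00235, 0.26601, 0.000521739 ms; sum = 0.268882 ms.
End-to-end = 0.319 ms.

0.319 ms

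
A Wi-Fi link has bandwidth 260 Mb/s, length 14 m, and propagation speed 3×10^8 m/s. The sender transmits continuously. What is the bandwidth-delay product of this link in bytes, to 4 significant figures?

1.517 bytes

Propagation delay = 14 / 300000000 = 4.66667e-08 s.
BDP = R × t_prop = 260000000 × 4.66667e-08 = 12.1333 bits.
In bytes: 12.1333/8 = 1.517 bytes.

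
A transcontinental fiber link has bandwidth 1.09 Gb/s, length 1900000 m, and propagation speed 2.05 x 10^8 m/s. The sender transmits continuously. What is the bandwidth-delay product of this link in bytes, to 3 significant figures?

1260000 bytes

Propagation delay = 1900000 / 2.05e+08 = 0.00926829 s.
BDP = R × t_prop = 1090000000 × 0.00926829 = 10102400 bits.
In bytes: 10102400/8 = 1260000 bytes.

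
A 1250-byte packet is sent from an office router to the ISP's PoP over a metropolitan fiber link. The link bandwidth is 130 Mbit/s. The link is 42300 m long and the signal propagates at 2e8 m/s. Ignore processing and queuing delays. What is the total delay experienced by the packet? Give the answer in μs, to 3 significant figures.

L = 1250 × 8 = 10000 bits.
Transmission delay = L/R = 10000 / 130000000 = 76.9231 μs.
Propagation delay = d/s = 42300 m / 200000000 m/s = 211.5 μs.
Total = 288 μs.

288 μs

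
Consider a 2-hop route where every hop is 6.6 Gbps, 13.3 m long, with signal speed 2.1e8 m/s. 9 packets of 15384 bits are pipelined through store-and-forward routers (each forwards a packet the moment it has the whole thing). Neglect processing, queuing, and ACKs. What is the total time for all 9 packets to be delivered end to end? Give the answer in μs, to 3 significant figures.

Per-hop transmission t_tx = L/R = 15384/6600000000 = 2.33091 μs.
Per-hop propagation t_prop = 13.3/210000000 = 0.0633333 μs.
Pipeline fill: first packet needs 2·t_tx to clear all hops; remaining 8 packets each add one t_tx.
Total = (2+9-1)·t_tx + 2·t_prop = 10·2.33091 + 2·0.0633333 = 23.4 μs.

23.4 μs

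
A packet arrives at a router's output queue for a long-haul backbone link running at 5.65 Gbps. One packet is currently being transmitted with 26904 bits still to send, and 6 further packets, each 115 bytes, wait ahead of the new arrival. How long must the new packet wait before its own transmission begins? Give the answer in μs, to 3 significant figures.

5.74 μs

Each queued packet: L/R = 920/5650000000 = 0.162832 μs.
6 queued → 0.976991 μs.
Plus remaining 26904 bits of current packet: 4.76177 μs.
Queuing delay = 5.74 μs.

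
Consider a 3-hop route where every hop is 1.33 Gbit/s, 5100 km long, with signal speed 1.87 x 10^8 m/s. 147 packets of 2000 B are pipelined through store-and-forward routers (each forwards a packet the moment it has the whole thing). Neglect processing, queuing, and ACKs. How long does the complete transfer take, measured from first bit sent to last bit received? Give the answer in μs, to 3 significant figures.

83600 μs

Per-hop transmission t_tx = L/R = 16000/1330000000 = 12.0301 μs.
Per-hop propagation t_prop = 5100000/187000000 = 27272.7 μs.
Pipeline fill: first packet needs 3·t_tx to clear all hops; remaining 146 packets each add one t_tx.
Total = (3+147-1)·t_tx + 3·t_prop = 149·12.0301 + 3·27272.7 = 83600 μs.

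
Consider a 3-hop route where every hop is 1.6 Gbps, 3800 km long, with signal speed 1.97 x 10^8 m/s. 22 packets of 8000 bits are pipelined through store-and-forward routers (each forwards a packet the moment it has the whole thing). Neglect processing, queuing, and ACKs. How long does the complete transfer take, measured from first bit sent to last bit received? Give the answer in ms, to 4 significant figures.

57.99 ms

Per-hop transmission t_tx = L/R = 8000/1600000000 = 0.005 ms.
Per-hop propagation t_prop = 3800000/197000000 = 19.2893 ms.
Pipeline fill: first packet needs 3·t_tx to clear all hops; remaining 21 packets each add one t_tx.
Total = (3+22-1)·t_tx + 3·t_prop = 24·0.005 + 3·19.2893 = 57.99 ms.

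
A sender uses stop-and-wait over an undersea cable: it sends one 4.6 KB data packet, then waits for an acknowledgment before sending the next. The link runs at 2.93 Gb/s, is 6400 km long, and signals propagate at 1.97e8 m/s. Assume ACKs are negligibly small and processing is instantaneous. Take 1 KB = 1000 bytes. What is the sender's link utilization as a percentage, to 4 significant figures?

t_tx = L/R = 36800/2930000000 = 1.25597e-05 s.
t_prop = 6400000/197000000 = 0.0324873 s; RTT = 0.0649746 s.
Cycle = t_tx + RTT = 0.0649872 s.
Utilization = t_tx / cycle = 1.25597e-05/0.0649872 = 0.01933 %.

0.01933 %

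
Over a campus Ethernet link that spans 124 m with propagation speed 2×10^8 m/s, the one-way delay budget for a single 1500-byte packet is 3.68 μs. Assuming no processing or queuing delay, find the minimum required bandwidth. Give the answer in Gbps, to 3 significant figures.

L = 12000 bits.
Propagation delay = 124 / 200000000 = 0.62 μs.
Transmission budget = 3.68 − 0.62 = 3.06 μs.
R ≥ L / t_tx = 12000 bits / 3.06e-06 s = 3.92 Gbps.

3.92 Gbps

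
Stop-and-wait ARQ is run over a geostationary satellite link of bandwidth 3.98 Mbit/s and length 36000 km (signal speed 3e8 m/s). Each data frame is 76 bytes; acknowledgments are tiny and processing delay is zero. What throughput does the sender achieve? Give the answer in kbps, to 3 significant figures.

2.53 kbps

t_tx = L/R = 608/3980000 = 0.000152764 s.
t_prop = 36000000/300000000 = 0.12 s; RTT = 0.24 s.
Cycle = t_tx + RTT = 0.240153 s.
Throughput = L / cycle = 608 / 0.240153 = 2.53 kbps.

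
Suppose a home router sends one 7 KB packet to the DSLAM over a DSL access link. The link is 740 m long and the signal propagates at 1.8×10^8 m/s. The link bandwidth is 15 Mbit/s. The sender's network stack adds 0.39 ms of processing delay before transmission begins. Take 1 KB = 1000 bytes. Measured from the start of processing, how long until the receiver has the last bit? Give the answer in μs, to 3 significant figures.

L = 56000 bits.
Transmission delay = L/R = 56000 / 15000000 = 3733.33 μs.
Propagation delay = d/s = 740 m / 180000000 m/s = 4.11111 μs.
Plus processing delay 0.39 ms = 390 μs.
Total = 4130 μs.

4130 μs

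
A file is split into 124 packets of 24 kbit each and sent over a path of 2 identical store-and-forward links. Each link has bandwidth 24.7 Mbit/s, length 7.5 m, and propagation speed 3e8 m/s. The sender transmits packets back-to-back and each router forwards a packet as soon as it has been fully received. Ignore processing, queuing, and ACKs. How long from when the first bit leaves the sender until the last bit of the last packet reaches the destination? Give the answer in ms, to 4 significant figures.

121.5 ms

Per-hop transmission t_tx = L/R = 24000/24700000 = 0.97166 ms.
Per-hop propagation t_prop = 7.5/300000000 = 2.5e-05 ms.
Pipeline fill: first packet needs 2·t_tx to clear all hops; remaining 123 packets each add one t_tx.
Total = (2+124-1)·t_tx + 2·t_prop = 125·0.97166 + 2·2.5e-05 = 121.5 ms.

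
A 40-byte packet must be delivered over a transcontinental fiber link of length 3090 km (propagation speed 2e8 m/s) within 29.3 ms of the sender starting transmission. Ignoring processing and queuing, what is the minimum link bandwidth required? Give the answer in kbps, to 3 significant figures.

L = 320 bits.
Propagation delay = 3090000 / 200000000 = 15.45 ms.
Transmission budget = 29.3 − 15.45 = 13.85 ms.
R ≥ L / t_tx = 320 bits / 0.01385 s = 23.1 kbps.

23.1 kbps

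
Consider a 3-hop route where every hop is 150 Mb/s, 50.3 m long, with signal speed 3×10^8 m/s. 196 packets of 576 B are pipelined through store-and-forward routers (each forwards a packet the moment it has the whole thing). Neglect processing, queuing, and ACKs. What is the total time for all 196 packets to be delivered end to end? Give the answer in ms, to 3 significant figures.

Per-hop transmission t_tx = L/R = 4608/150000000 = 0.03072 ms.
Per-hop propagation t_prop = 50.3/300000000 = 0.000167667 ms.
Pipeline fill: first packet needs 3·t_tx to clear all hops; remaining 195 packets each add one t_tx.
Total = (3+196-1)·t_tx + 3·t_prop = 198·0.03072 + 3·0.000167667 = 6.08 ms.

6.08 ms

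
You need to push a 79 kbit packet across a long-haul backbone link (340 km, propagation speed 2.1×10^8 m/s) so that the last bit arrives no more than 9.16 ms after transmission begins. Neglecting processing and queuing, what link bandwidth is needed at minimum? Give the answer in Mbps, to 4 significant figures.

Propagation delay = 340000 / 210000000 = 1.61905 ms.
Transmission budget = 9.16 − 1.61905 = 7.54095 ms.
R ≥ L / t_tx = 79000 bits / 0.00754095 s = 10.48 Mbps.

10.48 Mbps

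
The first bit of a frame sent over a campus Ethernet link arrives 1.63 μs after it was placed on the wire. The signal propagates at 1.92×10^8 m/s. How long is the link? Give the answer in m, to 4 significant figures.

313.0 m

d = s × t_prop = 192000000 × 1.63e-06 = 313.0 m.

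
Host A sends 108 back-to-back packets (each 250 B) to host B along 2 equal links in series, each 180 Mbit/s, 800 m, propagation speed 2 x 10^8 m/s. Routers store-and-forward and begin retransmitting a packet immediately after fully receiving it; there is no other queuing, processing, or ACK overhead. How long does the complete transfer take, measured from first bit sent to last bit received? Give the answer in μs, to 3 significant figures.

1220 μs

Per-hop transmission t_tx = L/R = 2000/180000000 = 11.1111 μs.
Per-hop propagation t_prop = 800/200000000 = 4 μs.
Pipeline fill: first packet needs 2·t_tx to clear all hops; remaining 107 packets each add one t_tx.
Total = (2+108-1)·t_tx + 2·t_prop = 109·11.1111 + 2·4 = 1220 μs.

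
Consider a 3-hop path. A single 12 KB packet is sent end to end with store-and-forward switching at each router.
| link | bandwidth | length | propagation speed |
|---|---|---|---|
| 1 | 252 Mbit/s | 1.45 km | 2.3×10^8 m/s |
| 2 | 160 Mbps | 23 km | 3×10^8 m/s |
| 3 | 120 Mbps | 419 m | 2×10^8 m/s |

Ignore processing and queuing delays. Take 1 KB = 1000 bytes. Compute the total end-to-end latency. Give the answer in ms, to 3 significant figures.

L = 96000 bits.
Transmission delays (L/R per hop): 0.380952, 0.6, 0.8 ms; sum = 1.78095 ms.
Propagation delays (d/s per hop): 0.00630435, 0.0766667, 0.002095 ms; sum = 0.085066 ms.
End-to-end = 1.87 ms.

1.87 ms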